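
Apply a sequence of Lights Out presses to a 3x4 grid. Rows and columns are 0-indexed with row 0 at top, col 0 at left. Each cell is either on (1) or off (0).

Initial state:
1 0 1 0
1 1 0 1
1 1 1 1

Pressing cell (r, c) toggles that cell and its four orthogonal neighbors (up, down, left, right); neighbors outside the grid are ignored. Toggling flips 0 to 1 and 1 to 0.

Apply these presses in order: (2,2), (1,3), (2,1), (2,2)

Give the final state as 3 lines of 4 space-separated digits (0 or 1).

Answer: 1 0 1 1
1 0 1 0
0 0 0 0

Derivation:
After press 1 at (2,2):
1 0 1 0
1 1 1 1
1 0 0 0

After press 2 at (1,3):
1 0 1 1
1 1 0 0
1 0 0 1

After press 3 at (2,1):
1 0 1 1
1 0 0 0
0 1 1 1

After press 4 at (2,2):
1 0 1 1
1 0 1 0
0 0 0 0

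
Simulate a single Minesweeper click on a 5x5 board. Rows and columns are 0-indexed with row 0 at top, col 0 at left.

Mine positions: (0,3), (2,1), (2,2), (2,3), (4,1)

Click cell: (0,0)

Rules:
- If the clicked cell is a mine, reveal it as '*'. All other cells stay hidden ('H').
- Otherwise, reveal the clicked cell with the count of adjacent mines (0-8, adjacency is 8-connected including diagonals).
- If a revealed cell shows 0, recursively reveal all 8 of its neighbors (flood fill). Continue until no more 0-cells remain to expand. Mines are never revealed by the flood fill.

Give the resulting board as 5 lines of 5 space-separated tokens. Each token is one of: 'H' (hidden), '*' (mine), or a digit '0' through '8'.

0 0 1 H H
1 2 4 H H
H H H H H
H H H H H
H H H H H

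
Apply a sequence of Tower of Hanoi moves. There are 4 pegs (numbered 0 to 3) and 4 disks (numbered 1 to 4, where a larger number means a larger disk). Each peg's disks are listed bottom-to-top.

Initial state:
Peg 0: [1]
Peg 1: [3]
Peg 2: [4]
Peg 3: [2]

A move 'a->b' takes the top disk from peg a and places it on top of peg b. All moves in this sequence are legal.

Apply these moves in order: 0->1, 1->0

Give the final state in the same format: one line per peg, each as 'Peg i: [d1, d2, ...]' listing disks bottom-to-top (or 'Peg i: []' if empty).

After move 1 (0->1):
Peg 0: []
Peg 1: [3, 1]
Peg 2: [4]
Peg 3: [2]

After move 2 (1->0):
Peg 0: [1]
Peg 1: [3]
Peg 2: [4]
Peg 3: [2]

Answer: Peg 0: [1]
Peg 1: [3]
Peg 2: [4]
Peg 3: [2]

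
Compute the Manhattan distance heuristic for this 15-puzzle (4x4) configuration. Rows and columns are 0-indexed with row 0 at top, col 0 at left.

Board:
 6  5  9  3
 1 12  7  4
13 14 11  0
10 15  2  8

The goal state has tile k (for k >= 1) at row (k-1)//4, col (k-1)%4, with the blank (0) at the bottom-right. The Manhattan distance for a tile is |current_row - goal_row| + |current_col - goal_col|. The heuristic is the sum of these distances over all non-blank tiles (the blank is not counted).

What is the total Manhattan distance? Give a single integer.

Tile 6: at (0,0), goal (1,1), distance |0-1|+|0-1| = 2
Tile 5: at (0,1), goal (1,0), distance |0-1|+|1-0| = 2
Tile 9: at (0,2), goal (2,0), distance |0-2|+|2-0| = 4
Tile 3: at (0,3), goal (0,2), distance |0-0|+|3-2| = 1
Tile 1: at (1,0), goal (0,0), distance |1-0|+|0-0| = 1
Tile 12: at (1,1), goal (2,3), distance |1-2|+|1-3| = 3
Tile 7: at (1,2), goal (1,2), distance |1-1|+|2-2| = 0
Tile 4: at (1,3), goal (0,3), distance |1-0|+|3-3| = 1
Tile 13: at (2,0), goal (3,0), distance |2-3|+|0-0| = 1
Tile 14: at (2,1), goal (3,1), distance |2-3|+|1-1| = 1
Tile 11: at (2,2), goal (2,2), distance |2-2|+|2-2| = 0
Tile 10: at (3,0), goal (2,1), distance |3-2|+|0-1| = 2
Tile 15: at (3,1), goal (3,2), distance |3-3|+|1-2| = 1
Tile 2: at (3,2), goal (0,1), distance |3-0|+|2-1| = 4
Tile 8: at (3,3), goal (1,3), distance |3-1|+|3-3| = 2
Sum: 2 + 2 + 4 + 1 + 1 + 3 + 0 + 1 + 1 + 1 + 0 + 2 + 1 + 4 + 2 = 25

Answer: 25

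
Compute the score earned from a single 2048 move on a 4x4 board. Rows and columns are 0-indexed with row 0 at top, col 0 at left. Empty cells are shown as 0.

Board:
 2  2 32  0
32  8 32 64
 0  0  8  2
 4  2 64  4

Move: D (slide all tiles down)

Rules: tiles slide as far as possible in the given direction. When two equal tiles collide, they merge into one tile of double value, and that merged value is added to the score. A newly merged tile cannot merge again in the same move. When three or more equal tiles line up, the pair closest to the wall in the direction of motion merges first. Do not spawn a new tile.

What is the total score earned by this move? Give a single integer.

Slide down:
col 0: [2, 32, 0, 4] -> [0, 2, 32, 4]  score +0 (running 0)
col 1: [2, 8, 0, 2] -> [0, 2, 8, 2]  score +0 (running 0)
col 2: [32, 32, 8, 64] -> [0, 64, 8, 64]  score +64 (running 64)
col 3: [0, 64, 2, 4] -> [0, 64, 2, 4]  score +0 (running 64)
Board after move:
 0  0  0  0
 2  2 64 64
32  8  8  2
 4  2 64  4

Answer: 64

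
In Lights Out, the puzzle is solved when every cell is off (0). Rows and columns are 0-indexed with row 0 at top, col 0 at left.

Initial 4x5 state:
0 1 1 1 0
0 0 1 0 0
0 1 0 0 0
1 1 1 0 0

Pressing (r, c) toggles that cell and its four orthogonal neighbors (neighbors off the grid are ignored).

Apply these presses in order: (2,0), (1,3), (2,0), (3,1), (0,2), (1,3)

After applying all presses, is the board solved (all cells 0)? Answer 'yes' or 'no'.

Answer: yes

Derivation:
After press 1 at (2,0):
0 1 1 1 0
1 0 1 0 0
1 0 0 0 0
0 1 1 0 0

After press 2 at (1,3):
0 1 1 0 0
1 0 0 1 1
1 0 0 1 0
0 1 1 0 0

After press 3 at (2,0):
0 1 1 0 0
0 0 0 1 1
0 1 0 1 0
1 1 1 0 0

After press 4 at (3,1):
0 1 1 0 0
0 0 0 1 1
0 0 0 1 0
0 0 0 0 0

After press 5 at (0,2):
0 0 0 1 0
0 0 1 1 1
0 0 0 1 0
0 0 0 0 0

After press 6 at (1,3):
0 0 0 0 0
0 0 0 0 0
0 0 0 0 0
0 0 0 0 0

Lights still on: 0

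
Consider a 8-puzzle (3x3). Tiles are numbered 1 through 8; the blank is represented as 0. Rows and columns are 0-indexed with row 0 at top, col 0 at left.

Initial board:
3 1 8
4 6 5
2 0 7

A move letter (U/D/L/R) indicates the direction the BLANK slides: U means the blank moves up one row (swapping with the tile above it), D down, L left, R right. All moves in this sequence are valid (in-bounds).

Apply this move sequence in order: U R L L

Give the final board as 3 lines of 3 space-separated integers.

After move 1 (U):
3 1 8
4 0 5
2 6 7

After move 2 (R):
3 1 8
4 5 0
2 6 7

After move 3 (L):
3 1 8
4 0 5
2 6 7

After move 4 (L):
3 1 8
0 4 5
2 6 7

Answer: 3 1 8
0 4 5
2 6 7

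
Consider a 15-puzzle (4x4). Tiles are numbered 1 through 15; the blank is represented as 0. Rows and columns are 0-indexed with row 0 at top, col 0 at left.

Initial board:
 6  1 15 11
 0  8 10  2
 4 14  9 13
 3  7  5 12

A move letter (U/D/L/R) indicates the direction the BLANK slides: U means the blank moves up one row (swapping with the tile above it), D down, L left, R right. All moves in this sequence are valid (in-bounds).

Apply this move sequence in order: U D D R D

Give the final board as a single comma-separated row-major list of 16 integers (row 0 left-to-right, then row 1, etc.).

Answer: 6, 1, 15, 11, 4, 8, 10, 2, 14, 7, 9, 13, 3, 0, 5, 12

Derivation:
After move 1 (U):
 0  1 15 11
 6  8 10  2
 4 14  9 13
 3  7  5 12

After move 2 (D):
 6  1 15 11
 0  8 10  2
 4 14  9 13
 3  7  5 12

After move 3 (D):
 6  1 15 11
 4  8 10  2
 0 14  9 13
 3  7  5 12

After move 4 (R):
 6  1 15 11
 4  8 10  2
14  0  9 13
 3  7  5 12

After move 5 (D):
 6  1 15 11
 4  8 10  2
14  7  9 13
 3  0  5 12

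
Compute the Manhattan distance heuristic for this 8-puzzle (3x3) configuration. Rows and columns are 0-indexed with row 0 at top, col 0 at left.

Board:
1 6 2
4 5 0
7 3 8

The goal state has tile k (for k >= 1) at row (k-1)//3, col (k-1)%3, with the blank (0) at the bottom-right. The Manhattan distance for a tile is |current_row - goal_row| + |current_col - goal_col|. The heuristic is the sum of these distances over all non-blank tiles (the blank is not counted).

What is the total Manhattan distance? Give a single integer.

Tile 1: at (0,0), goal (0,0), distance |0-0|+|0-0| = 0
Tile 6: at (0,1), goal (1,2), distance |0-1|+|1-2| = 2
Tile 2: at (0,2), goal (0,1), distance |0-0|+|2-1| = 1
Tile 4: at (1,0), goal (1,0), distance |1-1|+|0-0| = 0
Tile 5: at (1,1), goal (1,1), distance |1-1|+|1-1| = 0
Tile 7: at (2,0), goal (2,0), distance |2-2|+|0-0| = 0
Tile 3: at (2,1), goal (0,2), distance |2-0|+|1-2| = 3
Tile 8: at (2,2), goal (2,1), distance |2-2|+|2-1| = 1
Sum: 0 + 2 + 1 + 0 + 0 + 0 + 3 + 1 = 7

Answer: 7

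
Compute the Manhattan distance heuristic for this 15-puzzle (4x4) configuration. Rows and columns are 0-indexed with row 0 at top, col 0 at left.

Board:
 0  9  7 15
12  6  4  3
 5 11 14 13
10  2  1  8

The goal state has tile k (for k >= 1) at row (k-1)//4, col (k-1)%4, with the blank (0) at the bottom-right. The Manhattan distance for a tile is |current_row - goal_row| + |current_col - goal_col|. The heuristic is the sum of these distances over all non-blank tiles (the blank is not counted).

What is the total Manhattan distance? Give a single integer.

Tile 9: (0,1)->(2,0) = 3
Tile 7: (0,2)->(1,2) = 1
Tile 15: (0,3)->(3,2) = 4
Tile 12: (1,0)->(2,3) = 4
Tile 6: (1,1)->(1,1) = 0
Tile 4: (1,2)->(0,3) = 2
Tile 3: (1,3)->(0,2) = 2
Tile 5: (2,0)->(1,0) = 1
Tile 11: (2,1)->(2,2) = 1
Tile 14: (2,2)->(3,1) = 2
Tile 13: (2,3)->(3,0) = 4
Tile 10: (3,0)->(2,1) = 2
Tile 2: (3,1)->(0,1) = 3
Tile 1: (3,2)->(0,0) = 5
Tile 8: (3,3)->(1,3) = 2
Sum: 3 + 1 + 4 + 4 + 0 + 2 + 2 + 1 + 1 + 2 + 4 + 2 + 3 + 5 + 2 = 36

Answer: 36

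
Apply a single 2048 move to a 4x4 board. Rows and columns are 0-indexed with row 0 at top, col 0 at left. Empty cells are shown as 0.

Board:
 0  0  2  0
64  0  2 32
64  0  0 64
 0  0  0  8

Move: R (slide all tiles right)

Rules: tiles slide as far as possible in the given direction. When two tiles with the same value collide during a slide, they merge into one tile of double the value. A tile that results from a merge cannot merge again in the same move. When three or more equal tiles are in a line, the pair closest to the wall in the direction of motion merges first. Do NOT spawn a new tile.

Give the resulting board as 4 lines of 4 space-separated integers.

Slide right:
row 0: [0, 0, 2, 0] -> [0, 0, 0, 2]
row 1: [64, 0, 2, 32] -> [0, 64, 2, 32]
row 2: [64, 0, 0, 64] -> [0, 0, 0, 128]
row 3: [0, 0, 0, 8] -> [0, 0, 0, 8]

Answer:   0   0   0   2
  0  64   2  32
  0   0   0 128
  0   0   0   8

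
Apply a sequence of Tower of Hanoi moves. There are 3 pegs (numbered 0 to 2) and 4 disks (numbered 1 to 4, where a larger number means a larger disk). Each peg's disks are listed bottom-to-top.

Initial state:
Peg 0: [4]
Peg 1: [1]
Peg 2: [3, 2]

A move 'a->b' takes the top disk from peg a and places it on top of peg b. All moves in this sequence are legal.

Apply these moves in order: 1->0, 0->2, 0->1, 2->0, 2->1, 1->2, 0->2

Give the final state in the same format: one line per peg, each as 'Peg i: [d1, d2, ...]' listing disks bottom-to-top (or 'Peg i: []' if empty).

Answer: Peg 0: []
Peg 1: [4]
Peg 2: [3, 2, 1]

Derivation:
After move 1 (1->0):
Peg 0: [4, 1]
Peg 1: []
Peg 2: [3, 2]

After move 2 (0->2):
Peg 0: [4]
Peg 1: []
Peg 2: [3, 2, 1]

After move 3 (0->1):
Peg 0: []
Peg 1: [4]
Peg 2: [3, 2, 1]

After move 4 (2->0):
Peg 0: [1]
Peg 1: [4]
Peg 2: [3, 2]

After move 5 (2->1):
Peg 0: [1]
Peg 1: [4, 2]
Peg 2: [3]

After move 6 (1->2):
Peg 0: [1]
Peg 1: [4]
Peg 2: [3, 2]

After move 7 (0->2):
Peg 0: []
Peg 1: [4]
Peg 2: [3, 2, 1]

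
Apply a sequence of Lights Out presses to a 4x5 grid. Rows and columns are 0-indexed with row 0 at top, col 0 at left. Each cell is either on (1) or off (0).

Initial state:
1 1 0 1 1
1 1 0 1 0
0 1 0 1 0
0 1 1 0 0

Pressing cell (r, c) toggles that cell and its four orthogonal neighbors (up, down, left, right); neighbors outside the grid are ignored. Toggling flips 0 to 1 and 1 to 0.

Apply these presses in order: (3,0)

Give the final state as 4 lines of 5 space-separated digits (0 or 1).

Answer: 1 1 0 1 1
1 1 0 1 0
1 1 0 1 0
1 0 1 0 0

Derivation:
After press 1 at (3,0):
1 1 0 1 1
1 1 0 1 0
1 1 0 1 0
1 0 1 0 0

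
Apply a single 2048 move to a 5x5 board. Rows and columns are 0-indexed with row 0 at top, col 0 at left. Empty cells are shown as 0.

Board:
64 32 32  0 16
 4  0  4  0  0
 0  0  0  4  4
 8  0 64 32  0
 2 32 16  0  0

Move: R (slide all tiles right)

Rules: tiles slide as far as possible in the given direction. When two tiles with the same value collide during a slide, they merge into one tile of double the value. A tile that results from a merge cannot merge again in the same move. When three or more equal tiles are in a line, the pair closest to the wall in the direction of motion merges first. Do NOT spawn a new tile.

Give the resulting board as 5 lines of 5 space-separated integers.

Answer:  0  0 64 64 16
 0  0  0  0  8
 0  0  0  0  8
 0  0  8 64 32
 0  0  2 32 16

Derivation:
Slide right:
row 0: [64, 32, 32, 0, 16] -> [0, 0, 64, 64, 16]
row 1: [4, 0, 4, 0, 0] -> [0, 0, 0, 0, 8]
row 2: [0, 0, 0, 4, 4] -> [0, 0, 0, 0, 8]
row 3: [8, 0, 64, 32, 0] -> [0, 0, 8, 64, 32]
row 4: [2, 32, 16, 0, 0] -> [0, 0, 2, 32, 16]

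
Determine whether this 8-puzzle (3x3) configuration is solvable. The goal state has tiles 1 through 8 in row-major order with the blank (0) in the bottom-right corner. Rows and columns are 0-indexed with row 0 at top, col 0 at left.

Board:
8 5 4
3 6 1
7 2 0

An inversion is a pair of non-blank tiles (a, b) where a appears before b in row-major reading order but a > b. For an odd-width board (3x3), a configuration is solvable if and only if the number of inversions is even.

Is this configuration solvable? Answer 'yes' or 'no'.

Answer: no

Derivation:
Inversions (pairs i<j in row-major order where tile[i] > tile[j] > 0): 19
19 is odd, so the puzzle is not solvable.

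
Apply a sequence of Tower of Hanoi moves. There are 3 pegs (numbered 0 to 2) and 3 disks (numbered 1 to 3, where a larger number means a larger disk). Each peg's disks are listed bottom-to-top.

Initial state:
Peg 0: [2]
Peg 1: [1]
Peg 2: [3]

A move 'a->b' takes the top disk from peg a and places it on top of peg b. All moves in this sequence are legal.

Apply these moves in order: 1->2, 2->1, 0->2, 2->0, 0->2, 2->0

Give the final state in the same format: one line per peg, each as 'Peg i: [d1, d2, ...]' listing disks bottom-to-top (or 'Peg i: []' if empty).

After move 1 (1->2):
Peg 0: [2]
Peg 1: []
Peg 2: [3, 1]

After move 2 (2->1):
Peg 0: [2]
Peg 1: [1]
Peg 2: [3]

After move 3 (0->2):
Peg 0: []
Peg 1: [1]
Peg 2: [3, 2]

After move 4 (2->0):
Peg 0: [2]
Peg 1: [1]
Peg 2: [3]

After move 5 (0->2):
Peg 0: []
Peg 1: [1]
Peg 2: [3, 2]

After move 6 (2->0):
Peg 0: [2]
Peg 1: [1]
Peg 2: [3]

Answer: Peg 0: [2]
Peg 1: [1]
Peg 2: [3]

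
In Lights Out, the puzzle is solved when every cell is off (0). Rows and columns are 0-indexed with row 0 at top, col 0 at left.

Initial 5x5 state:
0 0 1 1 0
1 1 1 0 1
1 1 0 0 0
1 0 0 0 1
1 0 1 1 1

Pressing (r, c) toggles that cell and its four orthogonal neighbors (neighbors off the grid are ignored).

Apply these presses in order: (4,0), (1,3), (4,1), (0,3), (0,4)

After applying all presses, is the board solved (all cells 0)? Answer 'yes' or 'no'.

After press 1 at (4,0):
0 0 1 1 0
1 1 1 0 1
1 1 0 0 0
0 0 0 0 1
0 1 1 1 1

After press 2 at (1,3):
0 0 1 0 0
1 1 0 1 0
1 1 0 1 0
0 0 0 0 1
0 1 1 1 1

After press 3 at (4,1):
0 0 1 0 0
1 1 0 1 0
1 1 0 1 0
0 1 0 0 1
1 0 0 1 1

After press 4 at (0,3):
0 0 0 1 1
1 1 0 0 0
1 1 0 1 0
0 1 0 0 1
1 0 0 1 1

After press 5 at (0,4):
0 0 0 0 0
1 1 0 0 1
1 1 0 1 0
0 1 0 0 1
1 0 0 1 1

Lights still on: 11

Answer: no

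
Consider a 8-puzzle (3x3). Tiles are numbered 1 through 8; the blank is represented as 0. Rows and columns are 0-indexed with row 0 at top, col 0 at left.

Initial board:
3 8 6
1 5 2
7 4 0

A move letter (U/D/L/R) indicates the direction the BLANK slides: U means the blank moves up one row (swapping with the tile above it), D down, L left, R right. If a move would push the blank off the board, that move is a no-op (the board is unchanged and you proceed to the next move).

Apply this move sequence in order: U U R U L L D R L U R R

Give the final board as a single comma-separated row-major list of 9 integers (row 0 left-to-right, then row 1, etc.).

After move 1 (U):
3 8 6
1 5 0
7 4 2

After move 2 (U):
3 8 0
1 5 6
7 4 2

After move 3 (R):
3 8 0
1 5 6
7 4 2

After move 4 (U):
3 8 0
1 5 6
7 4 2

After move 5 (L):
3 0 8
1 5 6
7 4 2

After move 6 (L):
0 3 8
1 5 6
7 4 2

After move 7 (D):
1 3 8
0 5 6
7 4 2

After move 8 (R):
1 3 8
5 0 6
7 4 2

After move 9 (L):
1 3 8
0 5 6
7 4 2

After move 10 (U):
0 3 8
1 5 6
7 4 2

After move 11 (R):
3 0 8
1 5 6
7 4 2

After move 12 (R):
3 8 0
1 5 6
7 4 2

Answer: 3, 8, 0, 1, 5, 6, 7, 4, 2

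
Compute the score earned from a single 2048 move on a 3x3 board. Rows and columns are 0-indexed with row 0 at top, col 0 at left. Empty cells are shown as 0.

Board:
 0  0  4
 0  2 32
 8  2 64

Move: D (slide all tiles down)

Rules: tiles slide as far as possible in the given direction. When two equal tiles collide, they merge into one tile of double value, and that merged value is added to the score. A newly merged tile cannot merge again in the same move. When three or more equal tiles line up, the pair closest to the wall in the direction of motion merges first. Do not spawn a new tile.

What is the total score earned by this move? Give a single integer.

Answer: 4

Derivation:
Slide down:
col 0: [0, 0, 8] -> [0, 0, 8]  score +0 (running 0)
col 1: [0, 2, 2] -> [0, 0, 4]  score +4 (running 4)
col 2: [4, 32, 64] -> [4, 32, 64]  score +0 (running 4)
Board after move:
 0  0  4
 0  0 32
 8  4 64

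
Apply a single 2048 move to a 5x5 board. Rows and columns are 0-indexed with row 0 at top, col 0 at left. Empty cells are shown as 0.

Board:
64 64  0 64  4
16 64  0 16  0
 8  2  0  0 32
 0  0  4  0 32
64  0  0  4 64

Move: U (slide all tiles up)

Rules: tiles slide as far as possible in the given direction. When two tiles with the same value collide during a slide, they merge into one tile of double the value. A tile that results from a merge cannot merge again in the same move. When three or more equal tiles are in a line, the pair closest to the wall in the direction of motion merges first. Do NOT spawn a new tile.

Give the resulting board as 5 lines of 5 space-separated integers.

Answer:  64 128   4  64   4
 16   2   0  16  64
  8   0   0   4  64
 64   0   0   0   0
  0   0   0   0   0

Derivation:
Slide up:
col 0: [64, 16, 8, 0, 64] -> [64, 16, 8, 64, 0]
col 1: [64, 64, 2, 0, 0] -> [128, 2, 0, 0, 0]
col 2: [0, 0, 0, 4, 0] -> [4, 0, 0, 0, 0]
col 3: [64, 16, 0, 0, 4] -> [64, 16, 4, 0, 0]
col 4: [4, 0, 32, 32, 64] -> [4, 64, 64, 0, 0]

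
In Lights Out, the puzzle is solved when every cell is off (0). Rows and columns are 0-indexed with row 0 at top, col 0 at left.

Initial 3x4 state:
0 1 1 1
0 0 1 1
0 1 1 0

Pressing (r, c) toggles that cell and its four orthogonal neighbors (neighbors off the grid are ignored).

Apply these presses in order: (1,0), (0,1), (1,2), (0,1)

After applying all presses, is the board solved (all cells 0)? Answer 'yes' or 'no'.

After press 1 at (1,0):
1 1 1 1
1 1 1 1
1 1 1 0

After press 2 at (0,1):
0 0 0 1
1 0 1 1
1 1 1 0

After press 3 at (1,2):
0 0 1 1
1 1 0 0
1 1 0 0

After press 4 at (0,1):
1 1 0 1
1 0 0 0
1 1 0 0

Lights still on: 6

Answer: no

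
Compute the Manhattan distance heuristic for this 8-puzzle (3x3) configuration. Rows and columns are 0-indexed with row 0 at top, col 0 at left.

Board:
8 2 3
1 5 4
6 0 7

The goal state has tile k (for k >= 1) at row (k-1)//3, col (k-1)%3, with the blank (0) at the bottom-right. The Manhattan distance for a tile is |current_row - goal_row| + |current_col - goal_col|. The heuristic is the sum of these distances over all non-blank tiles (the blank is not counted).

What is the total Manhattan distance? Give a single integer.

Tile 8: (0,0)->(2,1) = 3
Tile 2: (0,1)->(0,1) = 0
Tile 3: (0,2)->(0,2) = 0
Tile 1: (1,0)->(0,0) = 1
Tile 5: (1,1)->(1,1) = 0
Tile 4: (1,2)->(1,0) = 2
Tile 6: (2,0)->(1,2) = 3
Tile 7: (2,2)->(2,0) = 2
Sum: 3 + 0 + 0 + 1 + 0 + 2 + 3 + 2 = 11

Answer: 11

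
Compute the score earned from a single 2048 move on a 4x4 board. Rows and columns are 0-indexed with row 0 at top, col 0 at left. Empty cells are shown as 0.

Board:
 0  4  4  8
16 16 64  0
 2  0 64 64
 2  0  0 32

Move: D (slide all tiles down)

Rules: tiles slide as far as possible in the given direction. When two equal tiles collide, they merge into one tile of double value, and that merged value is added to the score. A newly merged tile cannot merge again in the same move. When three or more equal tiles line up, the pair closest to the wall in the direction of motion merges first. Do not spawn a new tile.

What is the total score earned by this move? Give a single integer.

Slide down:
col 0: [0, 16, 2, 2] -> [0, 0, 16, 4]  score +4 (running 4)
col 1: [4, 16, 0, 0] -> [0, 0, 4, 16]  score +0 (running 4)
col 2: [4, 64, 64, 0] -> [0, 0, 4, 128]  score +128 (running 132)
col 3: [8, 0, 64, 32] -> [0, 8, 64, 32]  score +0 (running 132)
Board after move:
  0   0   0   0
  0   0   0   8
 16   4   4  64
  4  16 128  32

Answer: 132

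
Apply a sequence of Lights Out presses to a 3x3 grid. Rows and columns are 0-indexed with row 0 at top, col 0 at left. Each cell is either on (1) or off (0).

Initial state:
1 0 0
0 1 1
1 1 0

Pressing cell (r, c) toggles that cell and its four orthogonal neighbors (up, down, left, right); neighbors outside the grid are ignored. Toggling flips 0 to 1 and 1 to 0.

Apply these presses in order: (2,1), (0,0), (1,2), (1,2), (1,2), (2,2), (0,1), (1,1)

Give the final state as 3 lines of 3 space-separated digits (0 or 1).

Answer: 1 1 0
0 1 0
0 0 1

Derivation:
After press 1 at (2,1):
1 0 0
0 0 1
0 0 1

After press 2 at (0,0):
0 1 0
1 0 1
0 0 1

After press 3 at (1,2):
0 1 1
1 1 0
0 0 0

After press 4 at (1,2):
0 1 0
1 0 1
0 0 1

After press 5 at (1,2):
0 1 1
1 1 0
0 0 0

After press 6 at (2,2):
0 1 1
1 1 1
0 1 1

After press 7 at (0,1):
1 0 0
1 0 1
0 1 1

After press 8 at (1,1):
1 1 0
0 1 0
0 0 1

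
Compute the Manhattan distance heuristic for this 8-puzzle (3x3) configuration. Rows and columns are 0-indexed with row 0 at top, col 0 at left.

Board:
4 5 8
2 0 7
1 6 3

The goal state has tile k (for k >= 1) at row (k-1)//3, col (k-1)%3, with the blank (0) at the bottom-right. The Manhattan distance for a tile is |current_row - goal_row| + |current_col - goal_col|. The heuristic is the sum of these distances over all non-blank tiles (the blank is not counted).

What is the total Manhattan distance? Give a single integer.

Tile 4: at (0,0), goal (1,0), distance |0-1|+|0-0| = 1
Tile 5: at (0,1), goal (1,1), distance |0-1|+|1-1| = 1
Tile 8: at (0,2), goal (2,1), distance |0-2|+|2-1| = 3
Tile 2: at (1,0), goal (0,1), distance |1-0|+|0-1| = 2
Tile 7: at (1,2), goal (2,0), distance |1-2|+|2-0| = 3
Tile 1: at (2,0), goal (0,0), distance |2-0|+|0-0| = 2
Tile 6: at (2,1), goal (1,2), distance |2-1|+|1-2| = 2
Tile 3: at (2,2), goal (0,2), distance |2-0|+|2-2| = 2
Sum: 1 + 1 + 3 + 2 + 3 + 2 + 2 + 2 = 16

Answer: 16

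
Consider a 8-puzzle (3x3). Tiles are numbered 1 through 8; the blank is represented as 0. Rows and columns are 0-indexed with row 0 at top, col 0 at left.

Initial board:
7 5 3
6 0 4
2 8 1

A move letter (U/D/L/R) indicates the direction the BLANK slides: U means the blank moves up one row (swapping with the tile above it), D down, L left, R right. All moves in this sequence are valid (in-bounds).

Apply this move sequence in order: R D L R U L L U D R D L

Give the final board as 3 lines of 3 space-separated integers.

After move 1 (R):
7 5 3
6 4 0
2 8 1

After move 2 (D):
7 5 3
6 4 1
2 8 0

After move 3 (L):
7 5 3
6 4 1
2 0 8

After move 4 (R):
7 5 3
6 4 1
2 8 0

After move 5 (U):
7 5 3
6 4 0
2 8 1

After move 6 (L):
7 5 3
6 0 4
2 8 1

After move 7 (L):
7 5 3
0 6 4
2 8 1

After move 8 (U):
0 5 3
7 6 4
2 8 1

After move 9 (D):
7 5 3
0 6 4
2 8 1

After move 10 (R):
7 5 3
6 0 4
2 8 1

After move 11 (D):
7 5 3
6 8 4
2 0 1

After move 12 (L):
7 5 3
6 8 4
0 2 1

Answer: 7 5 3
6 8 4
0 2 1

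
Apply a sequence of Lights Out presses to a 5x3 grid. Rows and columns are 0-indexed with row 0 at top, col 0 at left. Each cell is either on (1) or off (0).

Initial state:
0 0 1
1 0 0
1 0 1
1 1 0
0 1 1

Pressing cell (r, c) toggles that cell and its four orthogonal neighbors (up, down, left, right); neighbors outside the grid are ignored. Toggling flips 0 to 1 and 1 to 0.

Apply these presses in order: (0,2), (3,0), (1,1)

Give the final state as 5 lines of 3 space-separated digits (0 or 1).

After press 1 at (0,2):
0 1 0
1 0 1
1 0 1
1 1 0
0 1 1

After press 2 at (3,0):
0 1 0
1 0 1
0 0 1
0 0 0
1 1 1

After press 3 at (1,1):
0 0 0
0 1 0
0 1 1
0 0 0
1 1 1

Answer: 0 0 0
0 1 0
0 1 1
0 0 0
1 1 1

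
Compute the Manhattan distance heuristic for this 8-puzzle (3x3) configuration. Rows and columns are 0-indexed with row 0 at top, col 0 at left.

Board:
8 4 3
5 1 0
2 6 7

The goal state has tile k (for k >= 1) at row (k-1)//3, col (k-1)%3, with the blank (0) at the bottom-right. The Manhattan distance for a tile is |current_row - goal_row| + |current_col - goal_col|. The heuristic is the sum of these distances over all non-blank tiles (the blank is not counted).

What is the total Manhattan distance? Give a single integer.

Tile 8: at (0,0), goal (2,1), distance |0-2|+|0-1| = 3
Tile 4: at (0,1), goal (1,0), distance |0-1|+|1-0| = 2
Tile 3: at (0,2), goal (0,2), distance |0-0|+|2-2| = 0
Tile 5: at (1,0), goal (1,1), distance |1-1|+|0-1| = 1
Tile 1: at (1,1), goal (0,0), distance |1-0|+|1-0| = 2
Tile 2: at (2,0), goal (0,1), distance |2-0|+|0-1| = 3
Tile 6: at (2,1), goal (1,2), distance |2-1|+|1-2| = 2
Tile 7: at (2,2), goal (2,0), distance |2-2|+|2-0| = 2
Sum: 3 + 2 + 0 + 1 + 2 + 3 + 2 + 2 = 15

Answer: 15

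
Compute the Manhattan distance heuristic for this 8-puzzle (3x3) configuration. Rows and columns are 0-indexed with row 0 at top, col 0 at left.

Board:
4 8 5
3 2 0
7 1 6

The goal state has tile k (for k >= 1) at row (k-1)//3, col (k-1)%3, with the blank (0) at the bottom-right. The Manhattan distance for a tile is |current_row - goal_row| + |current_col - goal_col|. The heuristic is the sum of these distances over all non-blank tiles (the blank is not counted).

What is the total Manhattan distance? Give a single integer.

Answer: 13

Derivation:
Tile 4: at (0,0), goal (1,0), distance |0-1|+|0-0| = 1
Tile 8: at (0,1), goal (2,1), distance |0-2|+|1-1| = 2
Tile 5: at (0,2), goal (1,1), distance |0-1|+|2-1| = 2
Tile 3: at (1,0), goal (0,2), distance |1-0|+|0-2| = 3
Tile 2: at (1,1), goal (0,1), distance |1-0|+|1-1| = 1
Tile 7: at (2,0), goal (2,0), distance |2-2|+|0-0| = 0
Tile 1: at (2,1), goal (0,0), distance |2-0|+|1-0| = 3
Tile 6: at (2,2), goal (1,2), distance |2-1|+|2-2| = 1
Sum: 1 + 2 + 2 + 3 + 1 + 0 + 3 + 1 = 13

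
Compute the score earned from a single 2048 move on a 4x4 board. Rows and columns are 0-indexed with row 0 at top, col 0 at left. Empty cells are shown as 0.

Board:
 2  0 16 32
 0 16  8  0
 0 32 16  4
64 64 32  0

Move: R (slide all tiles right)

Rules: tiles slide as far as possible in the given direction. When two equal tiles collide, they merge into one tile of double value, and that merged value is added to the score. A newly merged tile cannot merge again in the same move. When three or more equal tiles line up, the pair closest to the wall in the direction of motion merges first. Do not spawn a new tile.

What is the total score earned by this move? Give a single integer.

Answer: 128

Derivation:
Slide right:
row 0: [2, 0, 16, 32] -> [0, 2, 16, 32]  score +0 (running 0)
row 1: [0, 16, 8, 0] -> [0, 0, 16, 8]  score +0 (running 0)
row 2: [0, 32, 16, 4] -> [0, 32, 16, 4]  score +0 (running 0)
row 3: [64, 64, 32, 0] -> [0, 0, 128, 32]  score +128 (running 128)
Board after move:
  0   2  16  32
  0   0  16   8
  0  32  16   4
  0   0 128  32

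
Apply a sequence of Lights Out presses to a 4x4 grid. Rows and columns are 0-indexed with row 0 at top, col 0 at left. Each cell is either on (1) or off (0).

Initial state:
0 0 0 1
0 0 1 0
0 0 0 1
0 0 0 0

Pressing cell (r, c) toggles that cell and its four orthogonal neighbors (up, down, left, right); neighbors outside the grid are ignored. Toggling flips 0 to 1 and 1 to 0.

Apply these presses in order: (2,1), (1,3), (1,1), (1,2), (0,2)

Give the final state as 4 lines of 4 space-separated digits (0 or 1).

After press 1 at (2,1):
0 0 0 1
0 1 1 0
1 1 1 1
0 1 0 0

After press 2 at (1,3):
0 0 0 0
0 1 0 1
1 1 1 0
0 1 0 0

After press 3 at (1,1):
0 1 0 0
1 0 1 1
1 0 1 0
0 1 0 0

After press 4 at (1,2):
0 1 1 0
1 1 0 0
1 0 0 0
0 1 0 0

After press 5 at (0,2):
0 0 0 1
1 1 1 0
1 0 0 0
0 1 0 0

Answer: 0 0 0 1
1 1 1 0
1 0 0 0
0 1 0 0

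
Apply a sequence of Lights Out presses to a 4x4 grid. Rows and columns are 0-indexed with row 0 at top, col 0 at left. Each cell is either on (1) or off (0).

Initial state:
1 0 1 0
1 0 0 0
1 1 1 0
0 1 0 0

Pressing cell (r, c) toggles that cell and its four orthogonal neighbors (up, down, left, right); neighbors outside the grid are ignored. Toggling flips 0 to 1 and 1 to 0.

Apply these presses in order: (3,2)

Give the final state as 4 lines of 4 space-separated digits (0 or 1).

After press 1 at (3,2):
1 0 1 0
1 0 0 0
1 1 0 0
0 0 1 1

Answer: 1 0 1 0
1 0 0 0
1 1 0 0
0 0 1 1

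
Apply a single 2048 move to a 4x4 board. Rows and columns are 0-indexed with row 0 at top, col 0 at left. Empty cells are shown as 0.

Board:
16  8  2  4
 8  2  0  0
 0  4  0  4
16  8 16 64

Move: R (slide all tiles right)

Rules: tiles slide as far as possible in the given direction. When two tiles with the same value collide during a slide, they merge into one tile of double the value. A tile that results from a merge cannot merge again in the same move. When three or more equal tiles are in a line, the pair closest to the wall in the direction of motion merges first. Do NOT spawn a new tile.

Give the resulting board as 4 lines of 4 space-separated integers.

Answer: 16  8  2  4
 0  0  8  2
 0  0  0  8
16  8 16 64

Derivation:
Slide right:
row 0: [16, 8, 2, 4] -> [16, 8, 2, 4]
row 1: [8, 2, 0, 0] -> [0, 0, 8, 2]
row 2: [0, 4, 0, 4] -> [0, 0, 0, 8]
row 3: [16, 8, 16, 64] -> [16, 8, 16, 64]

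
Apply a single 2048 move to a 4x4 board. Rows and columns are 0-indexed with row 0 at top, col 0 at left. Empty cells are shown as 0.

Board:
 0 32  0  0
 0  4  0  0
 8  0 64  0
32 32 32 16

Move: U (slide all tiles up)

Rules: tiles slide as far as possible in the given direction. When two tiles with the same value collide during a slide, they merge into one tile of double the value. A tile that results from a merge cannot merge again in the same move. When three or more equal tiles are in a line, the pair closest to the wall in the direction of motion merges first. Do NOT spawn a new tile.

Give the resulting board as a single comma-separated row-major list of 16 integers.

Slide up:
col 0: [0, 0, 8, 32] -> [8, 32, 0, 0]
col 1: [32, 4, 0, 32] -> [32, 4, 32, 0]
col 2: [0, 0, 64, 32] -> [64, 32, 0, 0]
col 3: [0, 0, 0, 16] -> [16, 0, 0, 0]

Answer: 8, 32, 64, 16, 32, 4, 32, 0, 0, 32, 0, 0, 0, 0, 0, 0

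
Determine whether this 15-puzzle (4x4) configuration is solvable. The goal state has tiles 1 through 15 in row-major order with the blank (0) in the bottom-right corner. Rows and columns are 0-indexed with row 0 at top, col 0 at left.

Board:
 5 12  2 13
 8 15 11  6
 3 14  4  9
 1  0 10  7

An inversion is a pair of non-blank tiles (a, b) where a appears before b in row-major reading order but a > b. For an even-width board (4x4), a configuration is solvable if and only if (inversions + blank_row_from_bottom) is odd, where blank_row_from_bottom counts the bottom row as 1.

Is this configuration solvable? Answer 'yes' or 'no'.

Inversions: 58
Blank is in row 3 (0-indexed from top), which is row 1 counting from the bottom (bottom = 1).
58 + 1 = 59, which is odd, so the puzzle is solvable.

Answer: yes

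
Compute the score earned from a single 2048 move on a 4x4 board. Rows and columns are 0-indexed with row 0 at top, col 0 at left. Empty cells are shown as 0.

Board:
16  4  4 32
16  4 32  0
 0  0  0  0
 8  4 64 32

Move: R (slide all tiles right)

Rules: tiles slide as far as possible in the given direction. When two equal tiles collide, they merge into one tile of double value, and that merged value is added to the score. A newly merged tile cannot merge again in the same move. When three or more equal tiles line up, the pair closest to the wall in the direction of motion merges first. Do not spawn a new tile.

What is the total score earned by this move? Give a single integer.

Answer: 8

Derivation:
Slide right:
row 0: [16, 4, 4, 32] -> [0, 16, 8, 32]  score +8 (running 8)
row 1: [16, 4, 32, 0] -> [0, 16, 4, 32]  score +0 (running 8)
row 2: [0, 0, 0, 0] -> [0, 0, 0, 0]  score +0 (running 8)
row 3: [8, 4, 64, 32] -> [8, 4, 64, 32]  score +0 (running 8)
Board after move:
 0 16  8 32
 0 16  4 32
 0  0  0  0
 8  4 64 32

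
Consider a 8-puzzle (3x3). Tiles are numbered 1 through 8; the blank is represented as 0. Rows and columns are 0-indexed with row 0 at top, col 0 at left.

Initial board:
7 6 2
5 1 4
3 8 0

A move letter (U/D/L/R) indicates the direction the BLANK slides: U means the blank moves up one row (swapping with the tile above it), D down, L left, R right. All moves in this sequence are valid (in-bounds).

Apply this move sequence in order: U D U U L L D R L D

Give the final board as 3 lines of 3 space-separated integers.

After move 1 (U):
7 6 2
5 1 0
3 8 4

After move 2 (D):
7 6 2
5 1 4
3 8 0

After move 3 (U):
7 6 2
5 1 0
3 8 4

After move 4 (U):
7 6 0
5 1 2
3 8 4

After move 5 (L):
7 0 6
5 1 2
3 8 4

After move 6 (L):
0 7 6
5 1 2
3 8 4

After move 7 (D):
5 7 6
0 1 2
3 8 4

After move 8 (R):
5 7 6
1 0 2
3 8 4

After move 9 (L):
5 7 6
0 1 2
3 8 4

After move 10 (D):
5 7 6
3 1 2
0 8 4

Answer: 5 7 6
3 1 2
0 8 4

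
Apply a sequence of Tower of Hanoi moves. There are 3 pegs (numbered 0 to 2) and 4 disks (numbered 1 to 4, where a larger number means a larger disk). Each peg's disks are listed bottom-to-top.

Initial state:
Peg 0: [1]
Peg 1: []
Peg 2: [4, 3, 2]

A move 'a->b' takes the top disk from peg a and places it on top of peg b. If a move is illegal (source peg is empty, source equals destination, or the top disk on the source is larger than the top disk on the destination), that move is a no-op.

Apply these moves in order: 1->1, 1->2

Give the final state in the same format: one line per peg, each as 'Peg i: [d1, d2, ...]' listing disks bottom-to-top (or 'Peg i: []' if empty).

After move 1 (1->1):
Peg 0: [1]
Peg 1: []
Peg 2: [4, 3, 2]

After move 2 (1->2):
Peg 0: [1]
Peg 1: []
Peg 2: [4, 3, 2]

Answer: Peg 0: [1]
Peg 1: []
Peg 2: [4, 3, 2]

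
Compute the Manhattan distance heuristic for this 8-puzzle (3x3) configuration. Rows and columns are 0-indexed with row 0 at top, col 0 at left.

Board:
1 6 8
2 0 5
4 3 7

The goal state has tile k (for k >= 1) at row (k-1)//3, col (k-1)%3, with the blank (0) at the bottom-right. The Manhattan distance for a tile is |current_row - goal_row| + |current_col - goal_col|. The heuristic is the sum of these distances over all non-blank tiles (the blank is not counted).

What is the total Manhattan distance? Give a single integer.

Answer: 14

Derivation:
Tile 1: at (0,0), goal (0,0), distance |0-0|+|0-0| = 0
Tile 6: at (0,1), goal (1,2), distance |0-1|+|1-2| = 2
Tile 8: at (0,2), goal (2,1), distance |0-2|+|2-1| = 3
Tile 2: at (1,0), goal (0,1), distance |1-0|+|0-1| = 2
Tile 5: at (1,2), goal (1,1), distance |1-1|+|2-1| = 1
Tile 4: at (2,0), goal (1,0), distance |2-1|+|0-0| = 1
Tile 3: at (2,1), goal (0,2), distance |2-0|+|1-2| = 3
Tile 7: at (2,2), goal (2,0), distance |2-2|+|2-0| = 2
Sum: 0 + 2 + 3 + 2 + 1 + 1 + 3 + 2 = 14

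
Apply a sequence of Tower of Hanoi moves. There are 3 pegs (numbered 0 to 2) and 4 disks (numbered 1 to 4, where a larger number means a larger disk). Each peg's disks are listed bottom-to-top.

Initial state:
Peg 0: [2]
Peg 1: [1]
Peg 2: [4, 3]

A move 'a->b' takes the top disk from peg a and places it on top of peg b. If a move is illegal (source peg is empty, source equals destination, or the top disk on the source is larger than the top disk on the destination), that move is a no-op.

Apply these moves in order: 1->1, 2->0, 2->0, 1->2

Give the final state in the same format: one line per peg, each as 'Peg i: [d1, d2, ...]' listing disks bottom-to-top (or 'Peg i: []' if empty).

After move 1 (1->1):
Peg 0: [2]
Peg 1: [1]
Peg 2: [4, 3]

After move 2 (2->0):
Peg 0: [2]
Peg 1: [1]
Peg 2: [4, 3]

After move 3 (2->0):
Peg 0: [2]
Peg 1: [1]
Peg 2: [4, 3]

After move 4 (1->2):
Peg 0: [2]
Peg 1: []
Peg 2: [4, 3, 1]

Answer: Peg 0: [2]
Peg 1: []
Peg 2: [4, 3, 1]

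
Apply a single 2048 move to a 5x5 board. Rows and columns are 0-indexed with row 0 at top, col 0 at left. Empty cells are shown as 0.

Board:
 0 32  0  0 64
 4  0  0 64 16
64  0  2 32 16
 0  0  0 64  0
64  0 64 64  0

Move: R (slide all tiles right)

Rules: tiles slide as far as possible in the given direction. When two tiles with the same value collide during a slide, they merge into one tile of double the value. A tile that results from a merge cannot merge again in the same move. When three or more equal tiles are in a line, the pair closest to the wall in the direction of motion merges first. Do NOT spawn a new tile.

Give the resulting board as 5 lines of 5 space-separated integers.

Answer:   0   0   0  32  64
  0   0   4  64  16
  0  64   2  32  16
  0   0   0   0  64
  0   0   0  64 128

Derivation:
Slide right:
row 0: [0, 32, 0, 0, 64] -> [0, 0, 0, 32, 64]
row 1: [4, 0, 0, 64, 16] -> [0, 0, 4, 64, 16]
row 2: [64, 0, 2, 32, 16] -> [0, 64, 2, 32, 16]
row 3: [0, 0, 0, 64, 0] -> [0, 0, 0, 0, 64]
row 4: [64, 0, 64, 64, 0] -> [0, 0, 0, 64, 128]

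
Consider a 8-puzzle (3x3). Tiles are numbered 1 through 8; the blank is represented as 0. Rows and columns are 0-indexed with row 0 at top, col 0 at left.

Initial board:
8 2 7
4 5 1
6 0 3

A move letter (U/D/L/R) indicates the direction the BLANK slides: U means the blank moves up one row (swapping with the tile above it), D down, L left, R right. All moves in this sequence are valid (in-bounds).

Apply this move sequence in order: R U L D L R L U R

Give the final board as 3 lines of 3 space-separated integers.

After move 1 (R):
8 2 7
4 5 1
6 3 0

After move 2 (U):
8 2 7
4 5 0
6 3 1

After move 3 (L):
8 2 7
4 0 5
6 3 1

After move 4 (D):
8 2 7
4 3 5
6 0 1

After move 5 (L):
8 2 7
4 3 5
0 6 1

After move 6 (R):
8 2 7
4 3 5
6 0 1

After move 7 (L):
8 2 7
4 3 5
0 6 1

After move 8 (U):
8 2 7
0 3 5
4 6 1

After move 9 (R):
8 2 7
3 0 5
4 6 1

Answer: 8 2 7
3 0 5
4 6 1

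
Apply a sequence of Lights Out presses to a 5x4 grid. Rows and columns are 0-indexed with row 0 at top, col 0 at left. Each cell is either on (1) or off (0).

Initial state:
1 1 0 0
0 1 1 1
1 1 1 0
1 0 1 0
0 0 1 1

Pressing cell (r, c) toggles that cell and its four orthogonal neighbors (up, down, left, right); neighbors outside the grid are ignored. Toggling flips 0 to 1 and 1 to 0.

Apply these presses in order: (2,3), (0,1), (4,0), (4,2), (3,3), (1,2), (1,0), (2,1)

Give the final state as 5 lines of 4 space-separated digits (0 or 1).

Answer: 1 0 0 0
1 1 0 1
1 0 0 0
0 1 1 0
1 0 0 1

Derivation:
After press 1 at (2,3):
1 1 0 0
0 1 1 0
1 1 0 1
1 0 1 1
0 0 1 1

After press 2 at (0,1):
0 0 1 0
0 0 1 0
1 1 0 1
1 0 1 1
0 0 1 1

After press 3 at (4,0):
0 0 1 0
0 0 1 0
1 1 0 1
0 0 1 1
1 1 1 1

After press 4 at (4,2):
0 0 1 0
0 0 1 0
1 1 0 1
0 0 0 1
1 0 0 0

After press 5 at (3,3):
0 0 1 0
0 0 1 0
1 1 0 0
0 0 1 0
1 0 0 1

After press 6 at (1,2):
0 0 0 0
0 1 0 1
1 1 1 0
0 0 1 0
1 0 0 1

After press 7 at (1,0):
1 0 0 0
1 0 0 1
0 1 1 0
0 0 1 0
1 0 0 1

After press 8 at (2,1):
1 0 0 0
1 1 0 1
1 0 0 0
0 1 1 0
1 0 0 1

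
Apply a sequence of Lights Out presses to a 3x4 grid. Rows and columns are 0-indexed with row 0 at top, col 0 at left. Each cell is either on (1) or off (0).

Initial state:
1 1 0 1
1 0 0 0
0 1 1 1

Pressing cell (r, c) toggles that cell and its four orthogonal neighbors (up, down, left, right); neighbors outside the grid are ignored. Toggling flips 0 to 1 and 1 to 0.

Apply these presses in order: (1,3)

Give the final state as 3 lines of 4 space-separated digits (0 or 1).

After press 1 at (1,3):
1 1 0 0
1 0 1 1
0 1 1 0

Answer: 1 1 0 0
1 0 1 1
0 1 1 0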